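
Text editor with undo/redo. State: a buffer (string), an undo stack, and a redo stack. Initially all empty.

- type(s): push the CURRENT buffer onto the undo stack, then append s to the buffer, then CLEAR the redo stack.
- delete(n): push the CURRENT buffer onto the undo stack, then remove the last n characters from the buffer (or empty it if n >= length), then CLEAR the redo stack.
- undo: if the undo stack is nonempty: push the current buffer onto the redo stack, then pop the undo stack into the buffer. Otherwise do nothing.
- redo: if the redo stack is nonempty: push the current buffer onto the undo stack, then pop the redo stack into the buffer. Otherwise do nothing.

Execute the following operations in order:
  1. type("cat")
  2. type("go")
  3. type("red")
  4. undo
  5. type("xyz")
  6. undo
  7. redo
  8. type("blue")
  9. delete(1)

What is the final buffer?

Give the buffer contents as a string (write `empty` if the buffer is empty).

After op 1 (type): buf='cat' undo_depth=1 redo_depth=0
After op 2 (type): buf='catgo' undo_depth=2 redo_depth=0
After op 3 (type): buf='catgored' undo_depth=3 redo_depth=0
After op 4 (undo): buf='catgo' undo_depth=2 redo_depth=1
After op 5 (type): buf='catgoxyz' undo_depth=3 redo_depth=0
After op 6 (undo): buf='catgo' undo_depth=2 redo_depth=1
After op 7 (redo): buf='catgoxyz' undo_depth=3 redo_depth=0
After op 8 (type): buf='catgoxyzblue' undo_depth=4 redo_depth=0
After op 9 (delete): buf='catgoxyzblu' undo_depth=5 redo_depth=0

Answer: catgoxyzblu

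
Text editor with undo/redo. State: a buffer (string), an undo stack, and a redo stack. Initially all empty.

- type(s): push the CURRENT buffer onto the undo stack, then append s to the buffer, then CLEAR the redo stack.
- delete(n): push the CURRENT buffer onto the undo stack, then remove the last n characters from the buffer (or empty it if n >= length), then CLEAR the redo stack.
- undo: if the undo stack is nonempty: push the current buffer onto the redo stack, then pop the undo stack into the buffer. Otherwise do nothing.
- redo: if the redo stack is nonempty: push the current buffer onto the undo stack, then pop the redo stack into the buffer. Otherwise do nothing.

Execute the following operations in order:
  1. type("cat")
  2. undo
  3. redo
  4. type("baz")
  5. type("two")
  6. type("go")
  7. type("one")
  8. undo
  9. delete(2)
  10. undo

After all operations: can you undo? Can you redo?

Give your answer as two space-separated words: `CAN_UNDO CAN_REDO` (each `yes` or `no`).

Answer: yes yes

Derivation:
After op 1 (type): buf='cat' undo_depth=1 redo_depth=0
After op 2 (undo): buf='(empty)' undo_depth=0 redo_depth=1
After op 3 (redo): buf='cat' undo_depth=1 redo_depth=0
After op 4 (type): buf='catbaz' undo_depth=2 redo_depth=0
After op 5 (type): buf='catbaztwo' undo_depth=3 redo_depth=0
After op 6 (type): buf='catbaztwogo' undo_depth=4 redo_depth=0
After op 7 (type): buf='catbaztwogoone' undo_depth=5 redo_depth=0
After op 8 (undo): buf='catbaztwogo' undo_depth=4 redo_depth=1
After op 9 (delete): buf='catbaztwo' undo_depth=5 redo_depth=0
After op 10 (undo): buf='catbaztwogo' undo_depth=4 redo_depth=1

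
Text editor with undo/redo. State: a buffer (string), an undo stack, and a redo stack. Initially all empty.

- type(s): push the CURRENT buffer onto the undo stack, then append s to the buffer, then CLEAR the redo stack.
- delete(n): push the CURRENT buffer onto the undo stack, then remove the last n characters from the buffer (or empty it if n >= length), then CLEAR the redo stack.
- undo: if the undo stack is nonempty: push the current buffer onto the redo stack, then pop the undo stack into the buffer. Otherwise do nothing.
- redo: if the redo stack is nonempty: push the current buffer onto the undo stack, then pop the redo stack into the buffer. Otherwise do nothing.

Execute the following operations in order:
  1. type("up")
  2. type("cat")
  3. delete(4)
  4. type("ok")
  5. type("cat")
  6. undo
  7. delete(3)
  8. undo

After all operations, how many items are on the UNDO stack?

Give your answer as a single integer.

Answer: 4

Derivation:
After op 1 (type): buf='up' undo_depth=1 redo_depth=0
After op 2 (type): buf='upcat' undo_depth=2 redo_depth=0
After op 3 (delete): buf='u' undo_depth=3 redo_depth=0
After op 4 (type): buf='uok' undo_depth=4 redo_depth=0
After op 5 (type): buf='uokcat' undo_depth=5 redo_depth=0
After op 6 (undo): buf='uok' undo_depth=4 redo_depth=1
After op 7 (delete): buf='(empty)' undo_depth=5 redo_depth=0
After op 8 (undo): buf='uok' undo_depth=4 redo_depth=1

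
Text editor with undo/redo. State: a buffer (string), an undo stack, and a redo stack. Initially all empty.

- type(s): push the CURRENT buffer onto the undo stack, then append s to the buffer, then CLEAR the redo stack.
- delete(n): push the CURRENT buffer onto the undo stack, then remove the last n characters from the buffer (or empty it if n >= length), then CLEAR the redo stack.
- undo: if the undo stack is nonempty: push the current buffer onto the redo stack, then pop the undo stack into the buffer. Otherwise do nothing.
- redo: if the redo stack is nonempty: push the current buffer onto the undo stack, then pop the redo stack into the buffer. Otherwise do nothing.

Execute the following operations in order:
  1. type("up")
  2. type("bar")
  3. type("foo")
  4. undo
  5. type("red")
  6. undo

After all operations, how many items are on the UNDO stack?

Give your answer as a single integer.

After op 1 (type): buf='up' undo_depth=1 redo_depth=0
After op 2 (type): buf='upbar' undo_depth=2 redo_depth=0
After op 3 (type): buf='upbarfoo' undo_depth=3 redo_depth=0
After op 4 (undo): buf='upbar' undo_depth=2 redo_depth=1
After op 5 (type): buf='upbarred' undo_depth=3 redo_depth=0
After op 6 (undo): buf='upbar' undo_depth=2 redo_depth=1

Answer: 2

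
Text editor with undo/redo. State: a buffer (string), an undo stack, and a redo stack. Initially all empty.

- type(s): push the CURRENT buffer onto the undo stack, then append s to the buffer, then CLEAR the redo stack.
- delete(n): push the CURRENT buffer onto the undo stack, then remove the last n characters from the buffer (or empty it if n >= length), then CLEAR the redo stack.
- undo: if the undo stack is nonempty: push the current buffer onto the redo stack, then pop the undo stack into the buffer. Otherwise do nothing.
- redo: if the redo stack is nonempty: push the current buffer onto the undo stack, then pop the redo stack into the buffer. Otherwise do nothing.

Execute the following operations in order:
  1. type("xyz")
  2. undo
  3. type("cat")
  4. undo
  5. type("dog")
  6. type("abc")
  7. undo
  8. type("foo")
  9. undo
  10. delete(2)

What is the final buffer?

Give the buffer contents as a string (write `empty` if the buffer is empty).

After op 1 (type): buf='xyz' undo_depth=1 redo_depth=0
After op 2 (undo): buf='(empty)' undo_depth=0 redo_depth=1
After op 3 (type): buf='cat' undo_depth=1 redo_depth=0
After op 4 (undo): buf='(empty)' undo_depth=0 redo_depth=1
After op 5 (type): buf='dog' undo_depth=1 redo_depth=0
After op 6 (type): buf='dogabc' undo_depth=2 redo_depth=0
After op 7 (undo): buf='dog' undo_depth=1 redo_depth=1
After op 8 (type): buf='dogfoo' undo_depth=2 redo_depth=0
After op 9 (undo): buf='dog' undo_depth=1 redo_depth=1
After op 10 (delete): buf='d' undo_depth=2 redo_depth=0

Answer: d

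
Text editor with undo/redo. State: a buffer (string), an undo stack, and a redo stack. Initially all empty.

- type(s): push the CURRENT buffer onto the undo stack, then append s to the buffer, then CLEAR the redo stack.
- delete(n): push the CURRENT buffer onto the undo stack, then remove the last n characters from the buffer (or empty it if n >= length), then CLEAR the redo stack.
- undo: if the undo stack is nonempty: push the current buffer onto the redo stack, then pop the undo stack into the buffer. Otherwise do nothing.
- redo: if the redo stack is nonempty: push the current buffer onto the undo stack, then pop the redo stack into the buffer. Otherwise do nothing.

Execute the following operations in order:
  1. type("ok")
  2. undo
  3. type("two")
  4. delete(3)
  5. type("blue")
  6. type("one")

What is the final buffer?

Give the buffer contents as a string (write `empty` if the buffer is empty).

After op 1 (type): buf='ok' undo_depth=1 redo_depth=0
After op 2 (undo): buf='(empty)' undo_depth=0 redo_depth=1
After op 3 (type): buf='two' undo_depth=1 redo_depth=0
After op 4 (delete): buf='(empty)' undo_depth=2 redo_depth=0
After op 5 (type): buf='blue' undo_depth=3 redo_depth=0
After op 6 (type): buf='blueone' undo_depth=4 redo_depth=0

Answer: blueone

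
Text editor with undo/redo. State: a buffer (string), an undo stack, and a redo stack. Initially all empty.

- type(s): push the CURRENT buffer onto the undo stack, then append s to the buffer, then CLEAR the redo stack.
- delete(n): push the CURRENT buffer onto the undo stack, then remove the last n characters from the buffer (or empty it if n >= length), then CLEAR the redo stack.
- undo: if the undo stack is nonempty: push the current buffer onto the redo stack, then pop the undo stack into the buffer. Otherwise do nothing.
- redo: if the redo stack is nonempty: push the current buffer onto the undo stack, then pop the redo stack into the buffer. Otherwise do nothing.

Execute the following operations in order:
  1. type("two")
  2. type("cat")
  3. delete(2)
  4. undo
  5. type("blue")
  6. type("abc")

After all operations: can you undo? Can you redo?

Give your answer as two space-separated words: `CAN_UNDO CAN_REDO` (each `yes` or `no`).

Answer: yes no

Derivation:
After op 1 (type): buf='two' undo_depth=1 redo_depth=0
After op 2 (type): buf='twocat' undo_depth=2 redo_depth=0
After op 3 (delete): buf='twoc' undo_depth=3 redo_depth=0
After op 4 (undo): buf='twocat' undo_depth=2 redo_depth=1
After op 5 (type): buf='twocatblue' undo_depth=3 redo_depth=0
After op 6 (type): buf='twocatblueabc' undo_depth=4 redo_depth=0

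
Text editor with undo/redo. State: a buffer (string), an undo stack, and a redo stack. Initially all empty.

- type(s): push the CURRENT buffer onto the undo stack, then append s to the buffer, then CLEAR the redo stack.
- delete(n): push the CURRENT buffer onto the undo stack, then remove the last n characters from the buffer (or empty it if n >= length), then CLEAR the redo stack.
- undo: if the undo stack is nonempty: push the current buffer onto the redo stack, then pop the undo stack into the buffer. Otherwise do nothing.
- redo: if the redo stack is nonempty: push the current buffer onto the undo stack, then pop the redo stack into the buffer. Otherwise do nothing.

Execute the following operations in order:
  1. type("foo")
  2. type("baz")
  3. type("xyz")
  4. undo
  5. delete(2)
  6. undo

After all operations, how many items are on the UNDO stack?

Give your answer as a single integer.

After op 1 (type): buf='foo' undo_depth=1 redo_depth=0
After op 2 (type): buf='foobaz' undo_depth=2 redo_depth=0
After op 3 (type): buf='foobazxyz' undo_depth=3 redo_depth=0
After op 4 (undo): buf='foobaz' undo_depth=2 redo_depth=1
After op 5 (delete): buf='foob' undo_depth=3 redo_depth=0
After op 6 (undo): buf='foobaz' undo_depth=2 redo_depth=1

Answer: 2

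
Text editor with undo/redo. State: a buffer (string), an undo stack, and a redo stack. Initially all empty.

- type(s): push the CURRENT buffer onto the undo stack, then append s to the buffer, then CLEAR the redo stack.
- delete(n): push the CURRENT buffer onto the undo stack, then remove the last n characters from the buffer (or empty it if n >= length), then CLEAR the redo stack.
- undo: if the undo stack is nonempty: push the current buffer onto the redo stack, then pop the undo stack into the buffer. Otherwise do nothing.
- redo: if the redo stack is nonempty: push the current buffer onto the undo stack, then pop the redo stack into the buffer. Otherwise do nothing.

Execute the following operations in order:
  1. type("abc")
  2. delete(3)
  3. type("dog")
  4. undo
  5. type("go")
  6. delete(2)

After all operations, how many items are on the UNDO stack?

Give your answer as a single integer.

After op 1 (type): buf='abc' undo_depth=1 redo_depth=0
After op 2 (delete): buf='(empty)' undo_depth=2 redo_depth=0
After op 3 (type): buf='dog' undo_depth=3 redo_depth=0
After op 4 (undo): buf='(empty)' undo_depth=2 redo_depth=1
After op 5 (type): buf='go' undo_depth=3 redo_depth=0
After op 6 (delete): buf='(empty)' undo_depth=4 redo_depth=0

Answer: 4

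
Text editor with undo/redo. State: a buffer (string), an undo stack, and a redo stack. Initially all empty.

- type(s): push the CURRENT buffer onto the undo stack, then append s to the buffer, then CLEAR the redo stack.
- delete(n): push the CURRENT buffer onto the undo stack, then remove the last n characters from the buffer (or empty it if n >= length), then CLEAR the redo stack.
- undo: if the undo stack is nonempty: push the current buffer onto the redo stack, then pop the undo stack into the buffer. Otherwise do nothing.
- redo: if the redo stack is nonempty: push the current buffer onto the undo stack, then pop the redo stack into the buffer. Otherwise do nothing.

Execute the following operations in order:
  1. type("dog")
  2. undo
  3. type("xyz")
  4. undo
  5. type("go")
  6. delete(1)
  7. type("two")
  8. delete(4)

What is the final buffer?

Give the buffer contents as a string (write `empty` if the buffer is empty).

Answer: empty

Derivation:
After op 1 (type): buf='dog' undo_depth=1 redo_depth=0
After op 2 (undo): buf='(empty)' undo_depth=0 redo_depth=1
After op 3 (type): buf='xyz' undo_depth=1 redo_depth=0
After op 4 (undo): buf='(empty)' undo_depth=0 redo_depth=1
After op 5 (type): buf='go' undo_depth=1 redo_depth=0
After op 6 (delete): buf='g' undo_depth=2 redo_depth=0
After op 7 (type): buf='gtwo' undo_depth=3 redo_depth=0
After op 8 (delete): buf='(empty)' undo_depth=4 redo_depth=0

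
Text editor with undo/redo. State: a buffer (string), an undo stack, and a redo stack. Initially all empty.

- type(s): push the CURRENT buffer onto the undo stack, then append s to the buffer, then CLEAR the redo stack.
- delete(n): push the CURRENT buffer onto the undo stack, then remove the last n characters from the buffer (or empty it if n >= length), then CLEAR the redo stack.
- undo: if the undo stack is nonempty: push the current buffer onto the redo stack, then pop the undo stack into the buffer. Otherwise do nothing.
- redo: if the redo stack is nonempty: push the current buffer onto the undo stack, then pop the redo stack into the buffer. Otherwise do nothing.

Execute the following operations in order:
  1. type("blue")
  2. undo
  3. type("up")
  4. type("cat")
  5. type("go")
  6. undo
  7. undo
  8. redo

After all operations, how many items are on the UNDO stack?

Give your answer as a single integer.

After op 1 (type): buf='blue' undo_depth=1 redo_depth=0
After op 2 (undo): buf='(empty)' undo_depth=0 redo_depth=1
After op 3 (type): buf='up' undo_depth=1 redo_depth=0
After op 4 (type): buf='upcat' undo_depth=2 redo_depth=0
After op 5 (type): buf='upcatgo' undo_depth=3 redo_depth=0
After op 6 (undo): buf='upcat' undo_depth=2 redo_depth=1
After op 7 (undo): buf='up' undo_depth=1 redo_depth=2
After op 8 (redo): buf='upcat' undo_depth=2 redo_depth=1

Answer: 2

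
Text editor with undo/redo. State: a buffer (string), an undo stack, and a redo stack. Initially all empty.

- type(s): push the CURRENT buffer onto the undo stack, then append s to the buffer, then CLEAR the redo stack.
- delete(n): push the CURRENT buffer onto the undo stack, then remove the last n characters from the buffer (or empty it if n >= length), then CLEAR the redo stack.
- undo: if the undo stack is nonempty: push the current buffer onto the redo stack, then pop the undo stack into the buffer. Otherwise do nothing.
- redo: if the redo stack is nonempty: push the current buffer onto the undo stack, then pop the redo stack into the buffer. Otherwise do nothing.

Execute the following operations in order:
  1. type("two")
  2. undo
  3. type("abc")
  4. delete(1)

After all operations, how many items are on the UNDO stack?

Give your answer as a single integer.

Answer: 2

Derivation:
After op 1 (type): buf='two' undo_depth=1 redo_depth=0
After op 2 (undo): buf='(empty)' undo_depth=0 redo_depth=1
After op 3 (type): buf='abc' undo_depth=1 redo_depth=0
After op 4 (delete): buf='ab' undo_depth=2 redo_depth=0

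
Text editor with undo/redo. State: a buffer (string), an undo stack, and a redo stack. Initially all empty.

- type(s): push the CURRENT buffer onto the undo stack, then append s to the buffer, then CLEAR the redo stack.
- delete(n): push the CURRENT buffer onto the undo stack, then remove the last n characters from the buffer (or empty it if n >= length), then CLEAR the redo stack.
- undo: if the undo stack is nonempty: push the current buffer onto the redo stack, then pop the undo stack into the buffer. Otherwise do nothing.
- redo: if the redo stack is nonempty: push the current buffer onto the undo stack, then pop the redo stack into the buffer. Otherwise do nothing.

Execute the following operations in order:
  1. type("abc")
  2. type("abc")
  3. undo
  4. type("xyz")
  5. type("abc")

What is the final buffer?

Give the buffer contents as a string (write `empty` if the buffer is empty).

Answer: abcxyzabc

Derivation:
After op 1 (type): buf='abc' undo_depth=1 redo_depth=0
After op 2 (type): buf='abcabc' undo_depth=2 redo_depth=0
After op 3 (undo): buf='abc' undo_depth=1 redo_depth=1
After op 4 (type): buf='abcxyz' undo_depth=2 redo_depth=0
After op 5 (type): buf='abcxyzabc' undo_depth=3 redo_depth=0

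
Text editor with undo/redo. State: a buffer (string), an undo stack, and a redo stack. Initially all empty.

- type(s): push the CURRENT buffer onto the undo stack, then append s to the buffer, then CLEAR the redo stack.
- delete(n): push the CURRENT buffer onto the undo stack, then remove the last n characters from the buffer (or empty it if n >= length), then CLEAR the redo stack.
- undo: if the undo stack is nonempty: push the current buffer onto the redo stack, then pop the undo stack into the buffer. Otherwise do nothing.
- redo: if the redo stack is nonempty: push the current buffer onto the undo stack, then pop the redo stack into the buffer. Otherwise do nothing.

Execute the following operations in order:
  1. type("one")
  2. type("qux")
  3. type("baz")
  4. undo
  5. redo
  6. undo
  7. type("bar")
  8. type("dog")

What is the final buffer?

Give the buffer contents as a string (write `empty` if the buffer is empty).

After op 1 (type): buf='one' undo_depth=1 redo_depth=0
After op 2 (type): buf='onequx' undo_depth=2 redo_depth=0
After op 3 (type): buf='onequxbaz' undo_depth=3 redo_depth=0
After op 4 (undo): buf='onequx' undo_depth=2 redo_depth=1
After op 5 (redo): buf='onequxbaz' undo_depth=3 redo_depth=0
After op 6 (undo): buf='onequx' undo_depth=2 redo_depth=1
After op 7 (type): buf='onequxbar' undo_depth=3 redo_depth=0
After op 8 (type): buf='onequxbardog' undo_depth=4 redo_depth=0

Answer: onequxbardog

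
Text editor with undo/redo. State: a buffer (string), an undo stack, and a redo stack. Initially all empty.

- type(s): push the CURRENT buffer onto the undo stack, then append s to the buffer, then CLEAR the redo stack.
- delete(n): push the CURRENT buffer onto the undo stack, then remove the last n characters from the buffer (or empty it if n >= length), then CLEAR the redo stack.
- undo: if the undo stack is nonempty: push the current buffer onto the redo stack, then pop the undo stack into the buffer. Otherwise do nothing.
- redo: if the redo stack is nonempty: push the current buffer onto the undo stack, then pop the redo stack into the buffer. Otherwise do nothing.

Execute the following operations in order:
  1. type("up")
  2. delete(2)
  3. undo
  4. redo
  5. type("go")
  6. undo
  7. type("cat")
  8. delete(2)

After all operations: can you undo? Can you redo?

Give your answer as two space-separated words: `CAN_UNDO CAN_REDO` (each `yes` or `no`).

After op 1 (type): buf='up' undo_depth=1 redo_depth=0
After op 2 (delete): buf='(empty)' undo_depth=2 redo_depth=0
After op 3 (undo): buf='up' undo_depth=1 redo_depth=1
After op 4 (redo): buf='(empty)' undo_depth=2 redo_depth=0
After op 5 (type): buf='go' undo_depth=3 redo_depth=0
After op 6 (undo): buf='(empty)' undo_depth=2 redo_depth=1
After op 7 (type): buf='cat' undo_depth=3 redo_depth=0
After op 8 (delete): buf='c' undo_depth=4 redo_depth=0

Answer: yes no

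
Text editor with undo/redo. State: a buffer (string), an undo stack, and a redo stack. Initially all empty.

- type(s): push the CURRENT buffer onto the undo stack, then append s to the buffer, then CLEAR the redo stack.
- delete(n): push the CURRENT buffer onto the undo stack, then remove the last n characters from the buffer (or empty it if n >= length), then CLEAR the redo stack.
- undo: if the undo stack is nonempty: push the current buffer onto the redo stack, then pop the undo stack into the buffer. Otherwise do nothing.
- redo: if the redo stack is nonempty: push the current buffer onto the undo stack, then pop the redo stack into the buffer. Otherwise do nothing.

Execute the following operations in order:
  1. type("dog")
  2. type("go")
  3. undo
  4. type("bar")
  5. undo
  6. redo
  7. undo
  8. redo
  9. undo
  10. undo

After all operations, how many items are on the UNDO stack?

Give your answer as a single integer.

Answer: 0

Derivation:
After op 1 (type): buf='dog' undo_depth=1 redo_depth=0
After op 2 (type): buf='doggo' undo_depth=2 redo_depth=0
After op 3 (undo): buf='dog' undo_depth=1 redo_depth=1
After op 4 (type): buf='dogbar' undo_depth=2 redo_depth=0
After op 5 (undo): buf='dog' undo_depth=1 redo_depth=1
After op 6 (redo): buf='dogbar' undo_depth=2 redo_depth=0
After op 7 (undo): buf='dog' undo_depth=1 redo_depth=1
After op 8 (redo): buf='dogbar' undo_depth=2 redo_depth=0
After op 9 (undo): buf='dog' undo_depth=1 redo_depth=1
After op 10 (undo): buf='(empty)' undo_depth=0 redo_depth=2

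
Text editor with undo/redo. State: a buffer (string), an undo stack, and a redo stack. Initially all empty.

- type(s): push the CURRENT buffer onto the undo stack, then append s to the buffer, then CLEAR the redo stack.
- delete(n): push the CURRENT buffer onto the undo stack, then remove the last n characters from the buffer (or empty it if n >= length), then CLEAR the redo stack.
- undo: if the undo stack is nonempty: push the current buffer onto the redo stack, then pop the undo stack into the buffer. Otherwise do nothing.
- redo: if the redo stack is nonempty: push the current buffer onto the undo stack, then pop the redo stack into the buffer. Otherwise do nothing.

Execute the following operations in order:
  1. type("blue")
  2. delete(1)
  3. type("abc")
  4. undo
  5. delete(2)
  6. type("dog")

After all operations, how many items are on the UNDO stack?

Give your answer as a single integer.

After op 1 (type): buf='blue' undo_depth=1 redo_depth=0
After op 2 (delete): buf='blu' undo_depth=2 redo_depth=0
After op 3 (type): buf='bluabc' undo_depth=3 redo_depth=0
After op 4 (undo): buf='blu' undo_depth=2 redo_depth=1
After op 5 (delete): buf='b' undo_depth=3 redo_depth=0
After op 6 (type): buf='bdog' undo_depth=4 redo_depth=0

Answer: 4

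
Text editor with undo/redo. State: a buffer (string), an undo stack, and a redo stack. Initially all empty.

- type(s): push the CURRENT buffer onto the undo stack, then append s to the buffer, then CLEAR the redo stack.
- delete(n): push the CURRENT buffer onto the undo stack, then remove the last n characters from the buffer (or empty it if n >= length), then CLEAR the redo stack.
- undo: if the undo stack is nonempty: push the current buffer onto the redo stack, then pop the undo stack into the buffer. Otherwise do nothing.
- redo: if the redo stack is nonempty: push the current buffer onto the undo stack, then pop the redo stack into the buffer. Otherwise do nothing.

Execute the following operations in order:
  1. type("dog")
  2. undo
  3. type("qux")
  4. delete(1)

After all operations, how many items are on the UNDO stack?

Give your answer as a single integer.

After op 1 (type): buf='dog' undo_depth=1 redo_depth=0
After op 2 (undo): buf='(empty)' undo_depth=0 redo_depth=1
After op 3 (type): buf='qux' undo_depth=1 redo_depth=0
After op 4 (delete): buf='qu' undo_depth=2 redo_depth=0

Answer: 2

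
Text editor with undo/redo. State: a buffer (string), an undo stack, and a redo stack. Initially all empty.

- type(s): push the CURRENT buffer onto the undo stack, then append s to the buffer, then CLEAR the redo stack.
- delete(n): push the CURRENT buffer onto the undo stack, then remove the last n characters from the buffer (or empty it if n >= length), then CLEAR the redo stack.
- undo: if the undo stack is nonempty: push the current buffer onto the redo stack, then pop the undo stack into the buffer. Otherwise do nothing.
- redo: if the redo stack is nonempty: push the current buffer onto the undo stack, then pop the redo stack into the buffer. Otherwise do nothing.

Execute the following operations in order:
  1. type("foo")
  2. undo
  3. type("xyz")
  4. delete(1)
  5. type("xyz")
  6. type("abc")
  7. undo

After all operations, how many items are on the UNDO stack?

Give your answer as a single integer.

After op 1 (type): buf='foo' undo_depth=1 redo_depth=0
After op 2 (undo): buf='(empty)' undo_depth=0 redo_depth=1
After op 3 (type): buf='xyz' undo_depth=1 redo_depth=0
After op 4 (delete): buf='xy' undo_depth=2 redo_depth=0
After op 5 (type): buf='xyxyz' undo_depth=3 redo_depth=0
After op 6 (type): buf='xyxyzabc' undo_depth=4 redo_depth=0
After op 7 (undo): buf='xyxyz' undo_depth=3 redo_depth=1

Answer: 3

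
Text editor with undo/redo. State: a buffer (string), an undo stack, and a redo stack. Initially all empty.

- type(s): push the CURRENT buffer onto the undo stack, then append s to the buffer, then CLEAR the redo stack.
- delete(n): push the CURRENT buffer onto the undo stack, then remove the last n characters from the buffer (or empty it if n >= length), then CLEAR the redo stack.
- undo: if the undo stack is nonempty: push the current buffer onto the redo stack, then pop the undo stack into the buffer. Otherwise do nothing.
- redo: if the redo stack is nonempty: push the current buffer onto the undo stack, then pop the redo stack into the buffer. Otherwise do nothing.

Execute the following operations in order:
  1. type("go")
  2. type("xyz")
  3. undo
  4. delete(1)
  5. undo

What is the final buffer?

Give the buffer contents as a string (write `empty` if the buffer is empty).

Answer: go

Derivation:
After op 1 (type): buf='go' undo_depth=1 redo_depth=0
After op 2 (type): buf='goxyz' undo_depth=2 redo_depth=0
After op 3 (undo): buf='go' undo_depth=1 redo_depth=1
After op 4 (delete): buf='g' undo_depth=2 redo_depth=0
After op 5 (undo): buf='go' undo_depth=1 redo_depth=1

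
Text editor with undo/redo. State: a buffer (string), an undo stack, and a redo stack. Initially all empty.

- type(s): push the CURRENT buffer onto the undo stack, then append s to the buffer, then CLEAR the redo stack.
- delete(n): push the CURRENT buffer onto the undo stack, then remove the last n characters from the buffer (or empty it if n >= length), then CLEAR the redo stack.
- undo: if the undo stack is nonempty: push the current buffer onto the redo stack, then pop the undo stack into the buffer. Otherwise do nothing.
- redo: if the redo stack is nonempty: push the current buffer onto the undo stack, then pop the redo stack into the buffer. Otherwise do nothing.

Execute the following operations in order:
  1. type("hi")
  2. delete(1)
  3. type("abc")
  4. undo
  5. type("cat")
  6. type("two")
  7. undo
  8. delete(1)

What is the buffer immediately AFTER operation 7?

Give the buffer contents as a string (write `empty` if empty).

Answer: hcat

Derivation:
After op 1 (type): buf='hi' undo_depth=1 redo_depth=0
After op 2 (delete): buf='h' undo_depth=2 redo_depth=0
After op 3 (type): buf='habc' undo_depth=3 redo_depth=0
After op 4 (undo): buf='h' undo_depth=2 redo_depth=1
After op 5 (type): buf='hcat' undo_depth=3 redo_depth=0
After op 6 (type): buf='hcattwo' undo_depth=4 redo_depth=0
After op 7 (undo): buf='hcat' undo_depth=3 redo_depth=1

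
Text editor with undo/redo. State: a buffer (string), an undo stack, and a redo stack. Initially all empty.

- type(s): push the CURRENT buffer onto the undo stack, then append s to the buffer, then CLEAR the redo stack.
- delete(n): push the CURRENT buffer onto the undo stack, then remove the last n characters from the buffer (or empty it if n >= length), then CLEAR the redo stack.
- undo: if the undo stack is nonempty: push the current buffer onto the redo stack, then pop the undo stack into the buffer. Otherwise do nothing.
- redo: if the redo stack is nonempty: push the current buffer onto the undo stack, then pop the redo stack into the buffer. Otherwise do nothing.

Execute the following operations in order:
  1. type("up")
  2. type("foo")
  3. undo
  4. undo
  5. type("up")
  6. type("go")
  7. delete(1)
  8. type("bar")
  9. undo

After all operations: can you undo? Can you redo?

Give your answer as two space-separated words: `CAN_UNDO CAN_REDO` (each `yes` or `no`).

Answer: yes yes

Derivation:
After op 1 (type): buf='up' undo_depth=1 redo_depth=0
After op 2 (type): buf='upfoo' undo_depth=2 redo_depth=0
After op 3 (undo): buf='up' undo_depth=1 redo_depth=1
After op 4 (undo): buf='(empty)' undo_depth=0 redo_depth=2
After op 5 (type): buf='up' undo_depth=1 redo_depth=0
After op 6 (type): buf='upgo' undo_depth=2 redo_depth=0
After op 7 (delete): buf='upg' undo_depth=3 redo_depth=0
After op 8 (type): buf='upgbar' undo_depth=4 redo_depth=0
After op 9 (undo): buf='upg' undo_depth=3 redo_depth=1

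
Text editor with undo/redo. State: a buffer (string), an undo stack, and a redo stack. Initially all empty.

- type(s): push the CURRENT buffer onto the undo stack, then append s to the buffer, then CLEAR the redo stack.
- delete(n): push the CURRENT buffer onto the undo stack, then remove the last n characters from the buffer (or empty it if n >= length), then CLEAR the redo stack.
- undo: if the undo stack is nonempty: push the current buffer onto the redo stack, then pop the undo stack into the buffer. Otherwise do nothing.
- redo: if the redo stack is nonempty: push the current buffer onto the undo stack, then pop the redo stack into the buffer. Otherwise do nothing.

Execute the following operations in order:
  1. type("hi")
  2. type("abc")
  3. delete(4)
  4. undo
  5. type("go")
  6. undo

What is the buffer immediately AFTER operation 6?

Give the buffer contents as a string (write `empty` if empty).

After op 1 (type): buf='hi' undo_depth=1 redo_depth=0
After op 2 (type): buf='hiabc' undo_depth=2 redo_depth=0
After op 3 (delete): buf='h' undo_depth=3 redo_depth=0
After op 4 (undo): buf='hiabc' undo_depth=2 redo_depth=1
After op 5 (type): buf='hiabcgo' undo_depth=3 redo_depth=0
After op 6 (undo): buf='hiabc' undo_depth=2 redo_depth=1

Answer: hiabc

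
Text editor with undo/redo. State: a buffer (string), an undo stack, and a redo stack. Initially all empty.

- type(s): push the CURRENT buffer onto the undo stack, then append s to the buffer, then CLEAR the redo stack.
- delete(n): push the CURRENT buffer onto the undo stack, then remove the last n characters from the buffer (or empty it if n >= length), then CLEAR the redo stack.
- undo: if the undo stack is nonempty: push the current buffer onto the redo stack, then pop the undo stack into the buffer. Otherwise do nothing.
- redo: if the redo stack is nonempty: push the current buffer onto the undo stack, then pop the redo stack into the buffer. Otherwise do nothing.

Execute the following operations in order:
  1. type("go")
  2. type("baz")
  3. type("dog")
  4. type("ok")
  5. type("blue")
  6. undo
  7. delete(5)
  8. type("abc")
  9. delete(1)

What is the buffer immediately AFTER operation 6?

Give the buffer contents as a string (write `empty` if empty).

After op 1 (type): buf='go' undo_depth=1 redo_depth=0
After op 2 (type): buf='gobaz' undo_depth=2 redo_depth=0
After op 3 (type): buf='gobazdog' undo_depth=3 redo_depth=0
After op 4 (type): buf='gobazdogok' undo_depth=4 redo_depth=0
After op 5 (type): buf='gobazdogokblue' undo_depth=5 redo_depth=0
After op 6 (undo): buf='gobazdogok' undo_depth=4 redo_depth=1

Answer: gobazdogok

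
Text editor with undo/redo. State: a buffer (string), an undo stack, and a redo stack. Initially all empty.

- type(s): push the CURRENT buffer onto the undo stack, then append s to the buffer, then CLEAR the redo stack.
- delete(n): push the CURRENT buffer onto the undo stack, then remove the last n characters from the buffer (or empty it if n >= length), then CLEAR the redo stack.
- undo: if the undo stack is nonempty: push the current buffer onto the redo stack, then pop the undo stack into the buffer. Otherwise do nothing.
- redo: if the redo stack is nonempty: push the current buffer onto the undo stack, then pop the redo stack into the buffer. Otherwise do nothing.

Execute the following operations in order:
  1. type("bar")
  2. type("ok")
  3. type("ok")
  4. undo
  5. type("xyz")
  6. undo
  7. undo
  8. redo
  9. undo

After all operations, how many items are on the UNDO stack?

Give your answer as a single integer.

After op 1 (type): buf='bar' undo_depth=1 redo_depth=0
After op 2 (type): buf='barok' undo_depth=2 redo_depth=0
After op 3 (type): buf='barokok' undo_depth=3 redo_depth=0
After op 4 (undo): buf='barok' undo_depth=2 redo_depth=1
After op 5 (type): buf='barokxyz' undo_depth=3 redo_depth=0
After op 6 (undo): buf='barok' undo_depth=2 redo_depth=1
After op 7 (undo): buf='bar' undo_depth=1 redo_depth=2
After op 8 (redo): buf='barok' undo_depth=2 redo_depth=1
After op 9 (undo): buf='bar' undo_depth=1 redo_depth=2

Answer: 1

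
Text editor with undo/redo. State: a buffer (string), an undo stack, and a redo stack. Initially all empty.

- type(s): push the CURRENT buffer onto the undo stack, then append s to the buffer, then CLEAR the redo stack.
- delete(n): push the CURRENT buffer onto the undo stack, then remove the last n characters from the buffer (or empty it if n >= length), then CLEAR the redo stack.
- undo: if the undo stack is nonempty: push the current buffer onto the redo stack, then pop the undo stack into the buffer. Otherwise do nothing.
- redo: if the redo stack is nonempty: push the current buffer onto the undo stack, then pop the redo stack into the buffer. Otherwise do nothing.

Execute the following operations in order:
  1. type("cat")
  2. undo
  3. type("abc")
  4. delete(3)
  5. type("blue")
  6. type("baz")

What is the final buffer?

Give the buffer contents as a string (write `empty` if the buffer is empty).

Answer: bluebaz

Derivation:
After op 1 (type): buf='cat' undo_depth=1 redo_depth=0
After op 2 (undo): buf='(empty)' undo_depth=0 redo_depth=1
After op 3 (type): buf='abc' undo_depth=1 redo_depth=0
After op 4 (delete): buf='(empty)' undo_depth=2 redo_depth=0
After op 5 (type): buf='blue' undo_depth=3 redo_depth=0
After op 6 (type): buf='bluebaz' undo_depth=4 redo_depth=0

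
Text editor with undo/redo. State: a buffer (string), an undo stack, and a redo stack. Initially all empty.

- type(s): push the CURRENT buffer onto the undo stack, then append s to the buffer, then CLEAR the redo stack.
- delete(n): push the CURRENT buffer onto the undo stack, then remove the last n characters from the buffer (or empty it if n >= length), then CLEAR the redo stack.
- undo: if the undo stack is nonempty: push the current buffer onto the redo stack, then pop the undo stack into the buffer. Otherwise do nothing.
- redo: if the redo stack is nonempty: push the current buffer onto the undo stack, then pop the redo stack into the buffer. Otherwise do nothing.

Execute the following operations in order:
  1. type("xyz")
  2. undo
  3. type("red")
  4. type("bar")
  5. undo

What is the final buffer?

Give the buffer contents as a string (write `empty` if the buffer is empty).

Answer: red

Derivation:
After op 1 (type): buf='xyz' undo_depth=1 redo_depth=0
After op 2 (undo): buf='(empty)' undo_depth=0 redo_depth=1
After op 3 (type): buf='red' undo_depth=1 redo_depth=0
After op 4 (type): buf='redbar' undo_depth=2 redo_depth=0
After op 5 (undo): buf='red' undo_depth=1 redo_depth=1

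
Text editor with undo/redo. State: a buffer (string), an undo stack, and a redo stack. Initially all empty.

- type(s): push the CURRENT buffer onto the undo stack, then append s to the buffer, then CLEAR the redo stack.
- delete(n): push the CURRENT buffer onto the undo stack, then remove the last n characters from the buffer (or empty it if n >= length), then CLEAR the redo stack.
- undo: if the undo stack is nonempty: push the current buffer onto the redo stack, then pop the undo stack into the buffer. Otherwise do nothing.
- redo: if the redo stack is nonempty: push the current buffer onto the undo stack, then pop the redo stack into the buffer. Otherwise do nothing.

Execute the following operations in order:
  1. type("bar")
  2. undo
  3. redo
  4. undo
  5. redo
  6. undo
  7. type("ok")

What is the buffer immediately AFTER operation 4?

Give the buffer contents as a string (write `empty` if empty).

After op 1 (type): buf='bar' undo_depth=1 redo_depth=0
After op 2 (undo): buf='(empty)' undo_depth=0 redo_depth=1
After op 3 (redo): buf='bar' undo_depth=1 redo_depth=0
After op 4 (undo): buf='(empty)' undo_depth=0 redo_depth=1

Answer: empty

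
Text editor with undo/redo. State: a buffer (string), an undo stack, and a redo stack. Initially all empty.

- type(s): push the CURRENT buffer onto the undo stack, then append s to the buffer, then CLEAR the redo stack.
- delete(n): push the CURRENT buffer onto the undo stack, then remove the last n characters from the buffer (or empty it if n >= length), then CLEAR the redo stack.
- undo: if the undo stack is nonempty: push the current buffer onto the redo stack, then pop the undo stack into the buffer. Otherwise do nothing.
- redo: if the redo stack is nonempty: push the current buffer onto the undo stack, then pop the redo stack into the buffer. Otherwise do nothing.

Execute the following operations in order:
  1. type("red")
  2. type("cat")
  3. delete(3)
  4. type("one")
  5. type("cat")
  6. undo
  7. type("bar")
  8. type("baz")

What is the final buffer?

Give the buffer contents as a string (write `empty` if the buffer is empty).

Answer: redonebarbaz

Derivation:
After op 1 (type): buf='red' undo_depth=1 redo_depth=0
After op 2 (type): buf='redcat' undo_depth=2 redo_depth=0
After op 3 (delete): buf='red' undo_depth=3 redo_depth=0
After op 4 (type): buf='redone' undo_depth=4 redo_depth=0
After op 5 (type): buf='redonecat' undo_depth=5 redo_depth=0
After op 6 (undo): buf='redone' undo_depth=4 redo_depth=1
After op 7 (type): buf='redonebar' undo_depth=5 redo_depth=0
After op 8 (type): buf='redonebarbaz' undo_depth=6 redo_depth=0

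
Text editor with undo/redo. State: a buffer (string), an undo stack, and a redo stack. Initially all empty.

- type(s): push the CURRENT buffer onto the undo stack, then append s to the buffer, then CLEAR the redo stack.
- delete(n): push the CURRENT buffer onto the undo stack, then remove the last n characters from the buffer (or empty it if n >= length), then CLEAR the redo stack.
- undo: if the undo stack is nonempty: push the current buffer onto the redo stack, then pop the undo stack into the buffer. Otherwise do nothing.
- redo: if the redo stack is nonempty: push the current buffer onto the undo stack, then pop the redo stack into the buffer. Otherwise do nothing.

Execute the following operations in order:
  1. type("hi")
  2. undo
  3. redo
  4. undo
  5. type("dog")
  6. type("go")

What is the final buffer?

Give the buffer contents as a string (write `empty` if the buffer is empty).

After op 1 (type): buf='hi' undo_depth=1 redo_depth=0
After op 2 (undo): buf='(empty)' undo_depth=0 redo_depth=1
After op 3 (redo): buf='hi' undo_depth=1 redo_depth=0
After op 4 (undo): buf='(empty)' undo_depth=0 redo_depth=1
After op 5 (type): buf='dog' undo_depth=1 redo_depth=0
After op 6 (type): buf='doggo' undo_depth=2 redo_depth=0

Answer: doggo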